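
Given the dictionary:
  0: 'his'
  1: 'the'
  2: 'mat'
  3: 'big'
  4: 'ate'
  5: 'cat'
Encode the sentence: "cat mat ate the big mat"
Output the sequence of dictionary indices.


Look up each word in the dictionary:
  'cat' -> 5
  'mat' -> 2
  'ate' -> 4
  'the' -> 1
  'big' -> 3
  'mat' -> 2

Encoded: [5, 2, 4, 1, 3, 2]


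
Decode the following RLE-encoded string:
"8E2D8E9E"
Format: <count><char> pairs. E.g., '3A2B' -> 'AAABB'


Expanding each <count><char> pair:
  8E -> 'EEEEEEEE'
  2D -> 'DD'
  8E -> 'EEEEEEEE'
  9E -> 'EEEEEEEEE'

Decoded = EEEEEEEEDDEEEEEEEEEEEEEEEEE


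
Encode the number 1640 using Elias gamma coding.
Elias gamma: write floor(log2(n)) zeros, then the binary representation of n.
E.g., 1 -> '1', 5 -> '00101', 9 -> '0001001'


num_bits = floor(log2(1640)) + 1 = 11
leading_zeros = num_bits - 1 = 10
binary(1640) = 11001101000

Elias gamma(1640) = '0000000000' + '11001101000' = 000000000011001101000 (21 bits)


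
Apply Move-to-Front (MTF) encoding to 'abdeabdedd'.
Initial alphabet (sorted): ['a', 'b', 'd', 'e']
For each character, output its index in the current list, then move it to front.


MTF encoding:
'a': index 0 in ['a', 'b', 'd', 'e'] -> ['a', 'b', 'd', 'e']
'b': index 1 in ['a', 'b', 'd', 'e'] -> ['b', 'a', 'd', 'e']
'd': index 2 in ['b', 'a', 'd', 'e'] -> ['d', 'b', 'a', 'e']
'e': index 3 in ['d', 'b', 'a', 'e'] -> ['e', 'd', 'b', 'a']
'a': index 3 in ['e', 'd', 'b', 'a'] -> ['a', 'e', 'd', 'b']
'b': index 3 in ['a', 'e', 'd', 'b'] -> ['b', 'a', 'e', 'd']
'd': index 3 in ['b', 'a', 'e', 'd'] -> ['d', 'b', 'a', 'e']
'e': index 3 in ['d', 'b', 'a', 'e'] -> ['e', 'd', 'b', 'a']
'd': index 1 in ['e', 'd', 'b', 'a'] -> ['d', 'e', 'b', 'a']
'd': index 0 in ['d', 'e', 'b', 'a'] -> ['d', 'e', 'b', 'a']


Output: [0, 1, 2, 3, 3, 3, 3, 3, 1, 0]


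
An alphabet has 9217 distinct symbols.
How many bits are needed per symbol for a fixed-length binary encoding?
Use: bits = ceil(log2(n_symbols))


log2(9217) = 13.1701
Bracket: 2^13 = 8192 < 9217 <= 2^14 = 16384
So ceil(log2(9217)) = 14

bits = ceil(log2(9217)) = ceil(13.1701) = 14 bits


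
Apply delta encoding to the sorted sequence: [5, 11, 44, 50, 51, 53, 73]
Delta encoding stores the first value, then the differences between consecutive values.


First value: 5
Deltas:
  11 - 5 = 6
  44 - 11 = 33
  50 - 44 = 6
  51 - 50 = 1
  53 - 51 = 2
  73 - 53 = 20


Delta encoded: [5, 6, 33, 6, 1, 2, 20]


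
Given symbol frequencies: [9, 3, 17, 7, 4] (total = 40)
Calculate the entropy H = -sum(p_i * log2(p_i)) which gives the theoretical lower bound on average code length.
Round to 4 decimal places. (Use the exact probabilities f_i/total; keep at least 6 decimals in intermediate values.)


Per-symbol terms -p_i * log2(p_i) with p_i = f_i/40:
  p = 9/40 = 0.225000: log2(p) = -2.152003, -p*log2(p) = 0.484201
  p = 3/40 = 0.075000: log2(p) = -3.736966, -p*log2(p) = 0.280272
  p = 17/40 = 0.425000: log2(p) = -1.234465, -p*log2(p) = 0.524648
  p = 7/40 = 0.175000: log2(p) = -2.514573, -p*log2(p) = 0.440050
  p = 4/40 = 0.100000: log2(p) = -3.321928, -p*log2(p) = 0.332193
H = 0.484201 + 0.280272 + 0.524648 + 0.440050 + 0.332193 = 2.061364

H = 2.0614 bits/symbol


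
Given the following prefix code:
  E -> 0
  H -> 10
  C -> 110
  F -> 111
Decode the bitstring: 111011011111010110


Decoding step by step:
Bits 111 -> F
Bits 0 -> E
Bits 110 -> C
Bits 111 -> F
Bits 110 -> C
Bits 10 -> H
Bits 110 -> C


Decoded message: FECFCHC


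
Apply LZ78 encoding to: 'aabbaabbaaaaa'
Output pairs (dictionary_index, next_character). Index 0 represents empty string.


LZ78 encoding steps:
Dictionary: {0: ''}
Step 1: w='' (idx 0), next='a' -> output (0, 'a'), add 'a' as idx 1
Step 2: w='a' (idx 1), next='b' -> output (1, 'b'), add 'ab' as idx 2
Step 3: w='' (idx 0), next='b' -> output (0, 'b'), add 'b' as idx 3
Step 4: w='a' (idx 1), next='a' -> output (1, 'a'), add 'aa' as idx 4
Step 5: w='b' (idx 3), next='b' -> output (3, 'b'), add 'bb' as idx 5
Step 6: w='aa' (idx 4), next='a' -> output (4, 'a'), add 'aaa' as idx 6
Step 7: w='aa' (idx 4), end of input -> output (4, '')


Encoded: [(0, 'a'), (1, 'b'), (0, 'b'), (1, 'a'), (3, 'b'), (4, 'a'), (4, '')]


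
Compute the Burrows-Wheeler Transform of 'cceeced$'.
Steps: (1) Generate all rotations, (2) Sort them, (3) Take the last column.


Rotations (sorted):
  0: $cceeced -> last char: d
  1: cceeced$ -> last char: $
  2: ced$ccee -> last char: e
  3: ceeced$c -> last char: c
  4: d$cceece -> last char: e
  5: eced$cce -> last char: e
  6: ed$cceec -> last char: c
  7: eeced$cc -> last char: c


BWT = d$eceecc


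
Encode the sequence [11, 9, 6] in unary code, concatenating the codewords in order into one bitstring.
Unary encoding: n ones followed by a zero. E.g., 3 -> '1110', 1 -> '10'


Encode each number as n ones followed by a terminating 0:
  11 -> 111111111110 (12 bits)
  9 -> 1111111110 (10 bits)
  6 -> 1111110 (7 bits)
Total length = 12 + 10 + 7 = 29 bits.

Unary([11, 9, 6]) = 11111111111011111111101111110 (29 bits)


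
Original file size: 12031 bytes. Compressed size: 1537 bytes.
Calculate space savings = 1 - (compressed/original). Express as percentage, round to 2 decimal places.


ratio = compressed/original = 1537/12031 = 0.127753
savings = 1 - ratio = 1 - 0.127753 = 0.872247
as a percentage: 0.872247 * 100 = 87.22%

Space savings = 1 - 1537/12031 = 87.22%


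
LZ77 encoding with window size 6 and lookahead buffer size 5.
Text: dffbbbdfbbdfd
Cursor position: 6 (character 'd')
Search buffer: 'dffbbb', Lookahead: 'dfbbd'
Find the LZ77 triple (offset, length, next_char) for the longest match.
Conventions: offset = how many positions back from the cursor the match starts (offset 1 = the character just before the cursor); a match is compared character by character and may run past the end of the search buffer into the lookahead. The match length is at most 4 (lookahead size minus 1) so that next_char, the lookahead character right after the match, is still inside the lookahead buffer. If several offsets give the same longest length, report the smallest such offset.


Try each offset into the search buffer:
  offset=1 (pos 5, char 'b'): match length 0
  offset=2 (pos 4, char 'b'): match length 0
  offset=3 (pos 3, char 'b'): match length 0
  offset=4 (pos 2, char 'f'): match length 0
  offset=5 (pos 1, char 'f'): match length 0
  offset=6 (pos 0, char 'd'): match length 2
Longest match has length 2 at offset 6.
next_char = character at position 6 + 2 = 8 -> 'b'

Best match: offset=6, length=2 (matching 'df' starting at position 0)
LZ77 triple: (6, 2, 'b')


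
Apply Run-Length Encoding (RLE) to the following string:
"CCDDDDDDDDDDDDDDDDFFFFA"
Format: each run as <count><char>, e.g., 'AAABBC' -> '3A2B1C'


Scanning runs left to right:
  i=0: run of 'C' x 2 -> '2C'
  i=2: run of 'D' x 16 -> '16D'
  i=18: run of 'F' x 4 -> '4F'
  i=22: run of 'A' x 1 -> '1A'

RLE = 2C16D4F1A


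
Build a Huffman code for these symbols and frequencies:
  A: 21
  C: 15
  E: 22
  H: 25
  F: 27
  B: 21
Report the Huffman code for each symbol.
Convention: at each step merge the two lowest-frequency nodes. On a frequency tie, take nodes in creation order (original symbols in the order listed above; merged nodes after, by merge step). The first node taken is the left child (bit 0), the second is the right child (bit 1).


Huffman tree construction:
Step 1: Merge C(15) + A(21) = 36
Step 2: Merge B(21) + E(22) = 43
Step 3: Merge H(25) + F(27) = 52
Step 4: Merge (C+A)(36) + (B+E)(43) = 79
Step 5: Merge (H+F)(52) + ((C+A)+(B+E))(79) = 131
Read each symbol's code off the tree from the root (left child = 0, right child = 1).

Codes:
  A: 101 (length 3)
  C: 100 (length 3)
  E: 111 (length 3)
  H: 00 (length 2)
  F: 01 (length 2)
  B: 110 (length 3)
Average code length: 341/131 = 2.6031 bits/symbol


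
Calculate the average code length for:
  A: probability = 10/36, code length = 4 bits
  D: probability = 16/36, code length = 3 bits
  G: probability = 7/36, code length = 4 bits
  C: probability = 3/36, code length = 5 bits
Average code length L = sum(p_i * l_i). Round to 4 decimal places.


Weighted contributions p_i * l_i:
  A: (10/36) * 4 = 40/36
  D: (16/36) * 3 = 48/36
  G: (7/36) * 4 = 28/36
  C: (3/36) * 5 = 15/36
Sum = (40 + 48 + 28 + 15)/36 = 131/36

L = 131/36 = 3.6389 bits/symbol


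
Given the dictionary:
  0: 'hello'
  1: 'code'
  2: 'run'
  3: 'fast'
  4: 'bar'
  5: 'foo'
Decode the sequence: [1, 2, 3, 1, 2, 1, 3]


Look up each index in the dictionary:
  1 -> 'code'
  2 -> 'run'
  3 -> 'fast'
  1 -> 'code'
  2 -> 'run'
  1 -> 'code'
  3 -> 'fast'

Decoded: "code run fast code run code fast"


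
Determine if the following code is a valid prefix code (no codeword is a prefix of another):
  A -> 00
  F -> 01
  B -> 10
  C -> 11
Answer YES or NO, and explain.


Checking each pair (does one codeword prefix another?):
  A='00' vs F='01': no prefix
  A='00' vs B='10': no prefix
  A='00' vs C='11': no prefix
  F='01' vs A='00': no prefix
  F='01' vs B='10': no prefix
  F='01' vs C='11': no prefix
  B='10' vs A='00': no prefix
  B='10' vs F='01': no prefix
  B='10' vs C='11': no prefix
  C='11' vs A='00': no prefix
  C='11' vs F='01': no prefix
  C='11' vs B='10': no prefix
No violation found over all pairs.

YES -- this is a valid prefix code. No codeword is a prefix of any other codeword.


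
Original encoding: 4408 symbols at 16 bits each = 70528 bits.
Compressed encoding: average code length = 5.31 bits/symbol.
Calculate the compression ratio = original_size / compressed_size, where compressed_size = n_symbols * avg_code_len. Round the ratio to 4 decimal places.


original_size = n_symbols * orig_bits = 4408 * 16 = 70528 bits
compressed_size = n_symbols * avg_code_len = 4408 * 5.31 = 23406.48 bits
ratio = original_size / compressed_size = 70528 / 23406.48 = 3.0132

Compression ratio = 3.0132


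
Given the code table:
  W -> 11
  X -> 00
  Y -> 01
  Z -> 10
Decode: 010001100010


Decoding:
01 -> Y
00 -> X
01 -> Y
10 -> Z
00 -> X
10 -> Z


Result: YXYZXZ


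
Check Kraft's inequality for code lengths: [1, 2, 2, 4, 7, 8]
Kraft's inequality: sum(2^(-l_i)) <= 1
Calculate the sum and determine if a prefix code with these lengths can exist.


Sum = 2^(-1) + 2^(-2) + 2^(-2) + 2^(-4) + 2^(-7) + 2^(-8)
    = 0.5 + 0.25 + 0.25 + 0.0625 + 0.0078125 + 0.00390625
    = 275/256 = 1.07421875
Since 1.07421875 > 1, Kraft's inequality is NOT satisfied.
A prefix code with these lengths CANNOT exist.

Kraft sum = 1.07421875. Not satisfied.


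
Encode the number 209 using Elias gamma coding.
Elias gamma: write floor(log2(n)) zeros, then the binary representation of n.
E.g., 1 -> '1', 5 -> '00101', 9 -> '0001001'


num_bits = floor(log2(209)) + 1 = 8
leading_zeros = num_bits - 1 = 7
binary(209) = 11010001

Elias gamma(209) = '0000000' + '11010001' = 000000011010001 (15 bits)


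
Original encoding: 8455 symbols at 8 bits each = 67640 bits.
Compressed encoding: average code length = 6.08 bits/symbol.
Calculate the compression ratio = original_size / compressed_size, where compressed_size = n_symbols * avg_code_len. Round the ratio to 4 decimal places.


original_size = n_symbols * orig_bits = 8455 * 8 = 67640 bits
compressed_size = n_symbols * avg_code_len = 8455 * 6.08 = 51406.4 bits
ratio = original_size / compressed_size = 67640 / 51406.4 = 1.3158

Compression ratio = 1.3158


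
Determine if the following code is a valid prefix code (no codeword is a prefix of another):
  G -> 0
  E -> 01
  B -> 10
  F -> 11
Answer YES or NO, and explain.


Checking each pair (does one codeword prefix another?):
  G='0' vs E='01': prefix -- VIOLATION

NO -- this is NOT a valid prefix code. G (0) is a prefix of E (01).


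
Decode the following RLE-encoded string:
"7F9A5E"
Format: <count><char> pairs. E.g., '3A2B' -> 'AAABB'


Expanding each <count><char> pair:
  7F -> 'FFFFFFF'
  9A -> 'AAAAAAAAA'
  5E -> 'EEEEE'

Decoded = FFFFFFFAAAAAAAAAEEEEE


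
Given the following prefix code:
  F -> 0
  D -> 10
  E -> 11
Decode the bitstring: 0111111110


Decoding step by step:
Bits 0 -> F
Bits 11 -> E
Bits 11 -> E
Bits 11 -> E
Bits 11 -> E
Bits 0 -> F


Decoded message: FEEEEF


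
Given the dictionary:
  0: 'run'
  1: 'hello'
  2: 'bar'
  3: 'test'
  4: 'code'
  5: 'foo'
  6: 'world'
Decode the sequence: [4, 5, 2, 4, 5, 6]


Look up each index in the dictionary:
  4 -> 'code'
  5 -> 'foo'
  2 -> 'bar'
  4 -> 'code'
  5 -> 'foo'
  6 -> 'world'

Decoded: "code foo bar code foo world"


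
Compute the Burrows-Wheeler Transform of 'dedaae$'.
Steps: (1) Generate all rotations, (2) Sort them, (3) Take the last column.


Rotations (sorted):
  0: $dedaae -> last char: e
  1: aae$ded -> last char: d
  2: ae$deda -> last char: a
  3: daae$de -> last char: e
  4: dedaae$ -> last char: $
  5: e$dedaa -> last char: a
  6: edaae$d -> last char: d


BWT = edae$ad


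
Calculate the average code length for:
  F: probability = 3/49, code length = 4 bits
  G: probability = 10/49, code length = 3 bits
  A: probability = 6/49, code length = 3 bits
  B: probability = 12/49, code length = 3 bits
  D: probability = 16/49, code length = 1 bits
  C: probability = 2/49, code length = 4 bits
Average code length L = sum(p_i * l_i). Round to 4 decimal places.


Weighted contributions p_i * l_i:
  F: (3/49) * 4 = 12/49
  G: (10/49) * 3 = 30/49
  A: (6/49) * 3 = 18/49
  B: (12/49) * 3 = 36/49
  D: (16/49) * 1 = 16/49
  C: (2/49) * 4 = 8/49
Sum = (12 + 30 + 18 + 36 + 16 + 8)/49 = 120/49

L = 120/49 = 2.4490 bits/symbol


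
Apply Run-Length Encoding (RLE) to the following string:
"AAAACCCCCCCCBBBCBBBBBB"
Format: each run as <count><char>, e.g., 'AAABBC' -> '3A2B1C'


Scanning runs left to right:
  i=0: run of 'A' x 4 -> '4A'
  i=4: run of 'C' x 8 -> '8C'
  i=12: run of 'B' x 3 -> '3B'
  i=15: run of 'C' x 1 -> '1C'
  i=16: run of 'B' x 6 -> '6B'

RLE = 4A8C3B1C6B


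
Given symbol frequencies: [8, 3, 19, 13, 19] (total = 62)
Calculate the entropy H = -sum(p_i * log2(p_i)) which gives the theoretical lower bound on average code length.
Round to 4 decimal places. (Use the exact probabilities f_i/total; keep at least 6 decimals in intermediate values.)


Per-symbol terms -p_i * log2(p_i) with p_i = f_i/62:
  p = 8/62 = 0.129032: log2(p) = -2.954196, -p*log2(p) = 0.381187
  p = 3/62 = 0.048387: log2(p) = -4.369234, -p*log2(p) = 0.211415
  p = 19/62 = 0.306452: log2(p) = -1.706269, -p*log2(p) = 0.522889
  p = 13/62 = 0.209677: log2(p) = -2.253757, -p*log2(p) = 0.472562
  p = 19/62 = 0.306452: log2(p) = -1.706269, -p*log2(p) = 0.522889
H = 0.381187 + 0.211415 + 0.522889 + 0.472562 + 0.522889 = 2.110942

H = 2.1109 bits/symbol


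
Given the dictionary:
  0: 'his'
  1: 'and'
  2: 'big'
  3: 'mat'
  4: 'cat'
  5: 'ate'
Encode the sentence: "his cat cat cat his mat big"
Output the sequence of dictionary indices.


Look up each word in the dictionary:
  'his' -> 0
  'cat' -> 4
  'cat' -> 4
  'cat' -> 4
  'his' -> 0
  'mat' -> 3
  'big' -> 2

Encoded: [0, 4, 4, 4, 0, 3, 2]


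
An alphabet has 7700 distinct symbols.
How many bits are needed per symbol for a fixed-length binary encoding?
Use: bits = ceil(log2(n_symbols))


log2(7700) = 12.9106
Bracket: 2^12 = 4096 < 7700 <= 2^13 = 8192
So ceil(log2(7700)) = 13

bits = ceil(log2(7700)) = ceil(12.9106) = 13 bits


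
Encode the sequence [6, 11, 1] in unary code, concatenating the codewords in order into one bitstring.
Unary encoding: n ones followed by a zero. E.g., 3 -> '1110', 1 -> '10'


Encode each number as n ones followed by a terminating 0:
  6 -> 1111110 (7 bits)
  11 -> 111111111110 (12 bits)
  1 -> 10 (2 bits)
Total length = 7 + 12 + 2 = 21 bits.

Unary([6, 11, 1]) = 111111011111111111010 (21 bits)


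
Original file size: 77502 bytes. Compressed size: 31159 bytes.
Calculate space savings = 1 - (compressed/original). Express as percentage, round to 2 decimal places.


ratio = compressed/original = 31159/77502 = 0.402041
savings = 1 - ratio = 1 - 0.402041 = 0.597959
as a percentage: 0.597959 * 100 = 59.8%

Space savings = 1 - 31159/77502 = 59.8%


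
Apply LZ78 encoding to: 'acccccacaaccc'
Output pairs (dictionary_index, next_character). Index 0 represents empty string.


LZ78 encoding steps:
Dictionary: {0: ''}
Step 1: w='' (idx 0), next='a' -> output (0, 'a'), add 'a' as idx 1
Step 2: w='' (idx 0), next='c' -> output (0, 'c'), add 'c' as idx 2
Step 3: w='c' (idx 2), next='c' -> output (2, 'c'), add 'cc' as idx 3
Step 4: w='cc' (idx 3), next='a' -> output (3, 'a'), add 'cca' as idx 4
Step 5: w='c' (idx 2), next='a' -> output (2, 'a'), add 'ca' as idx 5
Step 6: w='a' (idx 1), next='c' -> output (1, 'c'), add 'ac' as idx 6
Step 7: w='cc' (idx 3), end of input -> output (3, '')


Encoded: [(0, 'a'), (0, 'c'), (2, 'c'), (3, 'a'), (2, 'a'), (1, 'c'), (3, '')]


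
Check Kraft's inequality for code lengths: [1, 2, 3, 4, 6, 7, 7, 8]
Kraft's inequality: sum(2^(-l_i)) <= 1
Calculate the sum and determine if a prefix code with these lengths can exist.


Sum = 2^(-1) + 2^(-2) + 2^(-3) + 2^(-4) + 2^(-6) + 2^(-7) + 2^(-7) + 2^(-8)
    = 0.5 + 0.25 + 0.125 + 0.0625 + 0.015625 + 0.0078125 + 0.0078125 + 0.00390625
    = 249/256 = 0.97265625
Since 0.97265625 <= 1, Kraft's inequality IS satisfied.
A prefix code with these lengths CAN exist.

Kraft sum = 0.97265625. Satisfied.


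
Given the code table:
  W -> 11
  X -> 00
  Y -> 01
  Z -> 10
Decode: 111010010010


Decoding:
11 -> W
10 -> Z
10 -> Z
01 -> Y
00 -> X
10 -> Z


Result: WZZYXZ


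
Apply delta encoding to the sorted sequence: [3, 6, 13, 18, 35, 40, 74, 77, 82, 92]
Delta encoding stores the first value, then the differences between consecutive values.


First value: 3
Deltas:
  6 - 3 = 3
  13 - 6 = 7
  18 - 13 = 5
  35 - 18 = 17
  40 - 35 = 5
  74 - 40 = 34
  77 - 74 = 3
  82 - 77 = 5
  92 - 82 = 10


Delta encoded: [3, 3, 7, 5, 17, 5, 34, 3, 5, 10]


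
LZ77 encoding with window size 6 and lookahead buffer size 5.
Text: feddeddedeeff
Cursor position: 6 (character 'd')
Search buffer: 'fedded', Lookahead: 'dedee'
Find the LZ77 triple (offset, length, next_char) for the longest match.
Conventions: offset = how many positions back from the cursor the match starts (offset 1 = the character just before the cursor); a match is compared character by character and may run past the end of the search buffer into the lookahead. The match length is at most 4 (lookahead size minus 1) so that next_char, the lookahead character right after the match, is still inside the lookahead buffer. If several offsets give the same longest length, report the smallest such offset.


Try each offset into the search buffer:
  offset=1 (pos 5, char 'd'): match length 1
  offset=2 (pos 4, char 'e'): match length 0
  offset=3 (pos 3, char 'd'): match length 3
  offset=4 (pos 2, char 'd'): match length 1
  offset=5 (pos 1, char 'e'): match length 0
  offset=6 (pos 0, char 'f'): match length 0
Longest match has length 3 at offset 3.
next_char = character at position 6 + 3 = 9 -> 'e'

Best match: offset=3, length=3 (matching 'ded' starting at position 3)
LZ77 triple: (3, 3, 'e')


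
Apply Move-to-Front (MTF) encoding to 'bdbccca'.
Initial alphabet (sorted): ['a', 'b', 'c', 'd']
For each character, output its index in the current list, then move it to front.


MTF encoding:
'b': index 1 in ['a', 'b', 'c', 'd'] -> ['b', 'a', 'c', 'd']
'd': index 3 in ['b', 'a', 'c', 'd'] -> ['d', 'b', 'a', 'c']
'b': index 1 in ['d', 'b', 'a', 'c'] -> ['b', 'd', 'a', 'c']
'c': index 3 in ['b', 'd', 'a', 'c'] -> ['c', 'b', 'd', 'a']
'c': index 0 in ['c', 'b', 'd', 'a'] -> ['c', 'b', 'd', 'a']
'c': index 0 in ['c', 'b', 'd', 'a'] -> ['c', 'b', 'd', 'a']
'a': index 3 in ['c', 'b', 'd', 'a'] -> ['a', 'c', 'b', 'd']


Output: [1, 3, 1, 3, 0, 0, 3]


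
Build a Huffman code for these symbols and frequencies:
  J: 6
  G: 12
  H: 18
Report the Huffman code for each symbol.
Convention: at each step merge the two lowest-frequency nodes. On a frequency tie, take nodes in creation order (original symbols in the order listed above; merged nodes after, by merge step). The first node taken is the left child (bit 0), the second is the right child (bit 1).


Huffman tree construction:
Step 1: Merge J(6) + G(12) = 18
Step 2: Merge H(18) + (J+G)(18) = 36
Read each symbol's code off the tree from the root (left child = 0, right child = 1).

Codes:
  J: 10 (length 2)
  G: 11 (length 2)
  H: 0 (length 1)
Average code length: 54/36 = 1.5000 bits/symbol


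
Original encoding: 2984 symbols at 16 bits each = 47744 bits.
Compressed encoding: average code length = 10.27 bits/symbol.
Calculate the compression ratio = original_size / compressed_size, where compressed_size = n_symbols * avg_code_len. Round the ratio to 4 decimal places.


original_size = n_symbols * orig_bits = 2984 * 16 = 47744 bits
compressed_size = n_symbols * avg_code_len = 2984 * 10.27 = 30645.68 bits
ratio = original_size / compressed_size = 47744 / 30645.68 = 1.5579

Compression ratio = 1.5579


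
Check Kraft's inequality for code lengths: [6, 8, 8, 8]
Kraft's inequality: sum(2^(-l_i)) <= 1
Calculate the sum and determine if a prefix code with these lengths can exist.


Sum = 2^(-6) + 2^(-8) + 2^(-8) + 2^(-8)
    = 0.015625 + 0.00390625 + 0.00390625 + 0.00390625
    = 7/256 = 0.02734375
Since 0.02734375 <= 1, Kraft's inequality IS satisfied.
A prefix code with these lengths CAN exist.

Kraft sum = 0.02734375. Satisfied.


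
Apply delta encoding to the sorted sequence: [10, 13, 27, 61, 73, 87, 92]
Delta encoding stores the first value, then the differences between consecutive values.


First value: 10
Deltas:
  13 - 10 = 3
  27 - 13 = 14
  61 - 27 = 34
  73 - 61 = 12
  87 - 73 = 14
  92 - 87 = 5


Delta encoded: [10, 3, 14, 34, 12, 14, 5]


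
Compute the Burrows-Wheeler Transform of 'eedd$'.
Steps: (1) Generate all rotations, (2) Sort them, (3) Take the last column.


Rotations (sorted):
  0: $eedd -> last char: d
  1: d$eed -> last char: d
  2: dd$ee -> last char: e
  3: edd$e -> last char: e
  4: eedd$ -> last char: $


BWT = ddee$


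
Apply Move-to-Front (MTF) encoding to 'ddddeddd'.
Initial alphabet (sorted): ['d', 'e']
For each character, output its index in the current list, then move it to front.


MTF encoding:
'd': index 0 in ['d', 'e'] -> ['d', 'e']
'd': index 0 in ['d', 'e'] -> ['d', 'e']
'd': index 0 in ['d', 'e'] -> ['d', 'e']
'd': index 0 in ['d', 'e'] -> ['d', 'e']
'e': index 1 in ['d', 'e'] -> ['e', 'd']
'd': index 1 in ['e', 'd'] -> ['d', 'e']
'd': index 0 in ['d', 'e'] -> ['d', 'e']
'd': index 0 in ['d', 'e'] -> ['d', 'e']


Output: [0, 0, 0, 0, 1, 1, 0, 0]


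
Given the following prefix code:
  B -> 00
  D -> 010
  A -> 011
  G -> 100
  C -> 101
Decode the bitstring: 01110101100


Decoding step by step:
Bits 011 -> A
Bits 101 -> C
Bits 011 -> A
Bits 00 -> B


Decoded message: ACAB


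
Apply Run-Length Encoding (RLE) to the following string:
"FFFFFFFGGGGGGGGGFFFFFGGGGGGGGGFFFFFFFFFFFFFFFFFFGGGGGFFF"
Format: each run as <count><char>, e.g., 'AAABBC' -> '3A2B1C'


Scanning runs left to right:
  i=0: run of 'F' x 7 -> '7F'
  i=7: run of 'G' x 9 -> '9G'
  i=16: run of 'F' x 5 -> '5F'
  i=21: run of 'G' x 9 -> '9G'
  i=30: run of 'F' x 18 -> '18F'
  i=48: run of 'G' x 5 -> '5G'
  i=53: run of 'F' x 3 -> '3F'

RLE = 7F9G5F9G18F5G3F


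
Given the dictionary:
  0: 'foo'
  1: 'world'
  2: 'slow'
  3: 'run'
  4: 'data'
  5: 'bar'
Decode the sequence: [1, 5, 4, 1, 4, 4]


Look up each index in the dictionary:
  1 -> 'world'
  5 -> 'bar'
  4 -> 'data'
  1 -> 'world'
  4 -> 'data'
  4 -> 'data'

Decoded: "world bar data world data data"


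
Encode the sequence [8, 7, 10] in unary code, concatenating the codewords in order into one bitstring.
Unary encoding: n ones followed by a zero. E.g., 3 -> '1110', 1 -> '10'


Encode each number as n ones followed by a terminating 0:
  8 -> 111111110 (9 bits)
  7 -> 11111110 (8 bits)
  10 -> 11111111110 (11 bits)
Total length = 9 + 8 + 11 = 28 bits.

Unary([8, 7, 10]) = 1111111101111111011111111110 (28 bits)


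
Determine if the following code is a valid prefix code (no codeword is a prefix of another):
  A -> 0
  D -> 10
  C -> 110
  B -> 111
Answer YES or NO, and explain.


Checking each pair (does one codeword prefix another?):
  A='0' vs D='10': no prefix
  A='0' vs C='110': no prefix
  A='0' vs B='111': no prefix
  D='10' vs A='0': no prefix
  D='10' vs C='110': no prefix
  D='10' vs B='111': no prefix
  C='110' vs A='0': no prefix
  C='110' vs D='10': no prefix
  C='110' vs B='111': no prefix
  B='111' vs A='0': no prefix
  B='111' vs D='10': no prefix
  B='111' vs C='110': no prefix
No violation found over all pairs.

YES -- this is a valid prefix code. No codeword is a prefix of any other codeword.


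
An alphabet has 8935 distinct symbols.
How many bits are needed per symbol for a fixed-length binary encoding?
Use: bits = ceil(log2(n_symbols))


log2(8935) = 13.1253
Bracket: 2^13 = 8192 < 8935 <= 2^14 = 16384
So ceil(log2(8935)) = 14

bits = ceil(log2(8935)) = ceil(13.1253) = 14 bits


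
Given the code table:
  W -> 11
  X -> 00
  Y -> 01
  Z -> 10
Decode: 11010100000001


Decoding:
11 -> W
01 -> Y
01 -> Y
00 -> X
00 -> X
00 -> X
01 -> Y


Result: WYYXXXY


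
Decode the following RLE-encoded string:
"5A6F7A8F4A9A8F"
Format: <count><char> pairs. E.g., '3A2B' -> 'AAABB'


Expanding each <count><char> pair:
  5A -> 'AAAAA'
  6F -> 'FFFFFF'
  7A -> 'AAAAAAA'
  8F -> 'FFFFFFFF'
  4A -> 'AAAA'
  9A -> 'AAAAAAAAA'
  8F -> 'FFFFFFFF'

Decoded = AAAAAFFFFFFAAAAAAAFFFFFFFFAAAAAAAAAAAAAFFFFFFFF


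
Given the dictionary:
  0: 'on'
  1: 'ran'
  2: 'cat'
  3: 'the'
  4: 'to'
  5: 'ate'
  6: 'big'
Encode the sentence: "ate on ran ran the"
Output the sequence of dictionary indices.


Look up each word in the dictionary:
  'ate' -> 5
  'on' -> 0
  'ran' -> 1
  'ran' -> 1
  'the' -> 3

Encoded: [5, 0, 1, 1, 3]


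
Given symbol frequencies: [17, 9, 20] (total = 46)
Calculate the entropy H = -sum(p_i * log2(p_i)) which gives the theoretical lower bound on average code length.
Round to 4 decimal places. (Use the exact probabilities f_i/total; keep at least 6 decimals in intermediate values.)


Per-symbol terms -p_i * log2(p_i) with p_i = f_i/46:
  p = 17/46 = 0.369565: log2(p) = -1.436099, -p*log2(p) = 0.530732
  p = 9/46 = 0.195652: log2(p) = -2.353637, -p*log2(p) = 0.460494
  p = 20/46 = 0.434783: log2(p) = -1.201634, -p*log2(p) = 0.522450
H = 0.530732 + 0.460494 + 0.522450 = 1.513676

H = 1.5137 bits/symbol


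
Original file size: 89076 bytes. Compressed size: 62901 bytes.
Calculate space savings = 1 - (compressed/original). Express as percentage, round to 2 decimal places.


ratio = compressed/original = 62901/89076 = 0.70615
savings = 1 - ratio = 1 - 0.70615 = 0.29385
as a percentage: 0.29385 * 100 = 29.39%

Space savings = 1 - 62901/89076 = 29.39%


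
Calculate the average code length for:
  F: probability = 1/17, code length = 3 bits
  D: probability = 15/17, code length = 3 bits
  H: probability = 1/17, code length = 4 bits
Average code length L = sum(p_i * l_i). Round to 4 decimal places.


Weighted contributions p_i * l_i:
  F: (1/17) * 3 = 3/17
  D: (15/17) * 3 = 45/17
  H: (1/17) * 4 = 4/17
Sum = (3 + 45 + 4)/17 = 52/17

L = 52/17 = 3.0588 bits/symbol


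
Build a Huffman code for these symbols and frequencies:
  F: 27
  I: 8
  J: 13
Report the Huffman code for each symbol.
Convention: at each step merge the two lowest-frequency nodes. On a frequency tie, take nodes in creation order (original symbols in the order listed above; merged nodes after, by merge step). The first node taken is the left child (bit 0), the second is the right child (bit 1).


Huffman tree construction:
Step 1: Merge I(8) + J(13) = 21
Step 2: Merge (I+J)(21) + F(27) = 48
Read each symbol's code off the tree from the root (left child = 0, right child = 1).

Codes:
  F: 1 (length 1)
  I: 00 (length 2)
  J: 01 (length 2)
Average code length: 69/48 = 1.4375 bits/symbol


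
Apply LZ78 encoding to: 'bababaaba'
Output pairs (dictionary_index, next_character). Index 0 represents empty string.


LZ78 encoding steps:
Dictionary: {0: ''}
Step 1: w='' (idx 0), next='b' -> output (0, 'b'), add 'b' as idx 1
Step 2: w='' (idx 0), next='a' -> output (0, 'a'), add 'a' as idx 2
Step 3: w='b' (idx 1), next='a' -> output (1, 'a'), add 'ba' as idx 3
Step 4: w='ba' (idx 3), next='a' -> output (3, 'a'), add 'baa' as idx 4
Step 5: w='ba' (idx 3), end of input -> output (3, '')


Encoded: [(0, 'b'), (0, 'a'), (1, 'a'), (3, 'a'), (3, '')]


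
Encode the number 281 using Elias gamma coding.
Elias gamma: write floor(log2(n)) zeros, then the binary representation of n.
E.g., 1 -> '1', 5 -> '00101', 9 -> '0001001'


num_bits = floor(log2(281)) + 1 = 9
leading_zeros = num_bits - 1 = 8
binary(281) = 100011001

Elias gamma(281) = '00000000' + '100011001' = 00000000100011001 (17 bits)


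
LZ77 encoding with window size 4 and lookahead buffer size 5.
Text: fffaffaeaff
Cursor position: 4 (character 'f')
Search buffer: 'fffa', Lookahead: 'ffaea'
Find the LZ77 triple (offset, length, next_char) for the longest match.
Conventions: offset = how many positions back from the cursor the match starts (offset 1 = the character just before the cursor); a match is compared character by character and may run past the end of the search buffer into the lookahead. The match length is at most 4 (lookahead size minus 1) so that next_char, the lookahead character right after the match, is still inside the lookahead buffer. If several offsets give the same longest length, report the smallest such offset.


Try each offset into the search buffer:
  offset=1 (pos 3, char 'a'): match length 0
  offset=2 (pos 2, char 'f'): match length 1
  offset=3 (pos 1, char 'f'): match length 3
  offset=4 (pos 0, char 'f'): match length 2
Longest match has length 3 at offset 3.
next_char = character at position 4 + 3 = 7 -> 'e'

Best match: offset=3, length=3 (matching 'ffa' starting at position 1)
LZ77 triple: (3, 3, 'e')


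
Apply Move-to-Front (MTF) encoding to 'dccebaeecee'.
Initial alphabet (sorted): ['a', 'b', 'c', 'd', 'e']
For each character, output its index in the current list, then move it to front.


MTF encoding:
'd': index 3 in ['a', 'b', 'c', 'd', 'e'] -> ['d', 'a', 'b', 'c', 'e']
'c': index 3 in ['d', 'a', 'b', 'c', 'e'] -> ['c', 'd', 'a', 'b', 'e']
'c': index 0 in ['c', 'd', 'a', 'b', 'e'] -> ['c', 'd', 'a', 'b', 'e']
'e': index 4 in ['c', 'd', 'a', 'b', 'e'] -> ['e', 'c', 'd', 'a', 'b']
'b': index 4 in ['e', 'c', 'd', 'a', 'b'] -> ['b', 'e', 'c', 'd', 'a']
'a': index 4 in ['b', 'e', 'c', 'd', 'a'] -> ['a', 'b', 'e', 'c', 'd']
'e': index 2 in ['a', 'b', 'e', 'c', 'd'] -> ['e', 'a', 'b', 'c', 'd']
'e': index 0 in ['e', 'a', 'b', 'c', 'd'] -> ['e', 'a', 'b', 'c', 'd']
'c': index 3 in ['e', 'a', 'b', 'c', 'd'] -> ['c', 'e', 'a', 'b', 'd']
'e': index 1 in ['c', 'e', 'a', 'b', 'd'] -> ['e', 'c', 'a', 'b', 'd']
'e': index 0 in ['e', 'c', 'a', 'b', 'd'] -> ['e', 'c', 'a', 'b', 'd']


Output: [3, 3, 0, 4, 4, 4, 2, 0, 3, 1, 0]


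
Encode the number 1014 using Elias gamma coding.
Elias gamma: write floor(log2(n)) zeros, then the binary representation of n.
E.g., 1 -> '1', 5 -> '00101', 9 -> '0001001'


num_bits = floor(log2(1014)) + 1 = 10
leading_zeros = num_bits - 1 = 9
binary(1014) = 1111110110

Elias gamma(1014) = '000000000' + '1111110110' = 0000000001111110110 (19 bits)


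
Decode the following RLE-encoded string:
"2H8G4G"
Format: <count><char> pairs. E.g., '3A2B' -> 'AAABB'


Expanding each <count><char> pair:
  2H -> 'HH'
  8G -> 'GGGGGGGG'
  4G -> 'GGGG'

Decoded = HHGGGGGGGGGGGG


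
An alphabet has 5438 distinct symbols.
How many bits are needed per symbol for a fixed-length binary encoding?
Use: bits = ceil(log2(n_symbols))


log2(5438) = 12.4089
Bracket: 2^12 = 4096 < 5438 <= 2^13 = 8192
So ceil(log2(5438)) = 13

bits = ceil(log2(5438)) = ceil(12.4089) = 13 bits


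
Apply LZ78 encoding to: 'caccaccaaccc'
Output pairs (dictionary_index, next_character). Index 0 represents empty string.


LZ78 encoding steps:
Dictionary: {0: ''}
Step 1: w='' (idx 0), next='c' -> output (0, 'c'), add 'c' as idx 1
Step 2: w='' (idx 0), next='a' -> output (0, 'a'), add 'a' as idx 2
Step 3: w='c' (idx 1), next='c' -> output (1, 'c'), add 'cc' as idx 3
Step 4: w='a' (idx 2), next='c' -> output (2, 'c'), add 'ac' as idx 4
Step 5: w='c' (idx 1), next='a' -> output (1, 'a'), add 'ca' as idx 5
Step 6: w='ac' (idx 4), next='c' -> output (4, 'c'), add 'acc' as idx 6
Step 7: w='c' (idx 1), end of input -> output (1, '')


Encoded: [(0, 'c'), (0, 'a'), (1, 'c'), (2, 'c'), (1, 'a'), (4, 'c'), (1, '')]


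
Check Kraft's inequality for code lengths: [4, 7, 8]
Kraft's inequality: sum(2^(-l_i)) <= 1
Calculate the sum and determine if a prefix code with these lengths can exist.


Sum = 2^(-4) + 2^(-7) + 2^(-8)
    = 0.0625 + 0.0078125 + 0.00390625
    = 19/256 = 0.07421875
Since 0.07421875 <= 1, Kraft's inequality IS satisfied.
A prefix code with these lengths CAN exist.

Kraft sum = 0.07421875. Satisfied.


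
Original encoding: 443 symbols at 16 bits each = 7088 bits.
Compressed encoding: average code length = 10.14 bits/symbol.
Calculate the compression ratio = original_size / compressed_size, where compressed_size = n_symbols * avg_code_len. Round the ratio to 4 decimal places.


original_size = n_symbols * orig_bits = 443 * 16 = 7088 bits
compressed_size = n_symbols * avg_code_len = 443 * 10.14 = 4492.02 bits
ratio = original_size / compressed_size = 7088 / 4492.02 = 1.5779

Compression ratio = 1.5779


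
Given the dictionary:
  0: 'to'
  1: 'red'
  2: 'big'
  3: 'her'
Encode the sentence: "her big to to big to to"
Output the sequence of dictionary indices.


Look up each word in the dictionary:
  'her' -> 3
  'big' -> 2
  'to' -> 0
  'to' -> 0
  'big' -> 2
  'to' -> 0
  'to' -> 0

Encoded: [3, 2, 0, 0, 2, 0, 0]


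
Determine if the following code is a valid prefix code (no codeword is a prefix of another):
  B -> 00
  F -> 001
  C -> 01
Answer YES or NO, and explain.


Checking each pair (does one codeword prefix another?):
  B='00' vs F='001': prefix -- VIOLATION

NO -- this is NOT a valid prefix code. B (00) is a prefix of F (001).


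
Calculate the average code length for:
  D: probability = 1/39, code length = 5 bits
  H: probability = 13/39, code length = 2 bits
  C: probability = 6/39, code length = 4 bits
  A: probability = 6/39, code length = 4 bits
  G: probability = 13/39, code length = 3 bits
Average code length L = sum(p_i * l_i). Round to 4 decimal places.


Weighted contributions p_i * l_i:
  D: (1/39) * 5 = 5/39
  H: (13/39) * 2 = 26/39
  C: (6/39) * 4 = 24/39
  A: (6/39) * 4 = 24/39
  G: (13/39) * 3 = 39/39
Sum = (5 + 26 + 24 + 24 + 39)/39 = 118/39

L = 118/39 = 3.0256 bits/symbol


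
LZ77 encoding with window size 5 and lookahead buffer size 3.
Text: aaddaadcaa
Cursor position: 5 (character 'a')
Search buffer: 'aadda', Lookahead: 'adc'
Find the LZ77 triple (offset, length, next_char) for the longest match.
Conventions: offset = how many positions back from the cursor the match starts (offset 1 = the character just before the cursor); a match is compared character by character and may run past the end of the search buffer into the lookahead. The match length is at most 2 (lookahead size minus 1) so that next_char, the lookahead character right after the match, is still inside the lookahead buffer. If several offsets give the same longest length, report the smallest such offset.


Try each offset into the search buffer:
  offset=1 (pos 4, char 'a'): match length 1
  offset=2 (pos 3, char 'd'): match length 0
  offset=3 (pos 2, char 'd'): match length 0
  offset=4 (pos 1, char 'a'): match length 2
  offset=5 (pos 0, char 'a'): match length 1
Longest match has length 2 at offset 4.
next_char = character at position 5 + 2 = 7 -> 'c'

Best match: offset=4, length=2 (matching 'ad' starting at position 1)
LZ77 triple: (4, 2, 'c')


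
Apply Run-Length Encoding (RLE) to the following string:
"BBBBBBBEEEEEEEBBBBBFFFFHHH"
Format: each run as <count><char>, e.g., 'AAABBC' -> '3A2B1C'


Scanning runs left to right:
  i=0: run of 'B' x 7 -> '7B'
  i=7: run of 'E' x 7 -> '7E'
  i=14: run of 'B' x 5 -> '5B'
  i=19: run of 'F' x 4 -> '4F'
  i=23: run of 'H' x 3 -> '3H'

RLE = 7B7E5B4F3H


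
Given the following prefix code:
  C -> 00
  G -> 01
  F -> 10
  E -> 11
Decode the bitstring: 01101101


Decoding step by step:
Bits 01 -> G
Bits 10 -> F
Bits 11 -> E
Bits 01 -> G


Decoded message: GFEG


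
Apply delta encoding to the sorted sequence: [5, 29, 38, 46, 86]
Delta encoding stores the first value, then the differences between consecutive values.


First value: 5
Deltas:
  29 - 5 = 24
  38 - 29 = 9
  46 - 38 = 8
  86 - 46 = 40


Delta encoded: [5, 24, 9, 8, 40]


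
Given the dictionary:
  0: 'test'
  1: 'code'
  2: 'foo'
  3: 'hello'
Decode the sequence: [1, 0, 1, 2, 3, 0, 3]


Look up each index in the dictionary:
  1 -> 'code'
  0 -> 'test'
  1 -> 'code'
  2 -> 'foo'
  3 -> 'hello'
  0 -> 'test'
  3 -> 'hello'

Decoded: "code test code foo hello test hello"


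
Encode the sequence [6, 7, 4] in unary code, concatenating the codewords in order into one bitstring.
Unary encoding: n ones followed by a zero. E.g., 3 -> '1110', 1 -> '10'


Encode each number as n ones followed by a terminating 0:
  6 -> 1111110 (7 bits)
  7 -> 11111110 (8 bits)
  4 -> 11110 (5 bits)
Total length = 7 + 8 + 5 = 20 bits.

Unary([6, 7, 4]) = 11111101111111011110 (20 bits)


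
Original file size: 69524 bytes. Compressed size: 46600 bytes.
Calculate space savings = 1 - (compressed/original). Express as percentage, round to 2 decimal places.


ratio = compressed/original = 46600/69524 = 0.670272
savings = 1 - ratio = 1 - 0.670272 = 0.329728
as a percentage: 0.329728 * 100 = 32.97%

Space savings = 1 - 46600/69524 = 32.97%


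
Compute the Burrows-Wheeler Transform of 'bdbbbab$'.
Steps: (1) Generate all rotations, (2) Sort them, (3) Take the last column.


Rotations (sorted):
  0: $bdbbbab -> last char: b
  1: ab$bdbbb -> last char: b
  2: b$bdbbba -> last char: a
  3: bab$bdbb -> last char: b
  4: bbab$bdb -> last char: b
  5: bbbab$bd -> last char: d
  6: bdbbbab$ -> last char: $
  7: dbbbab$b -> last char: b


BWT = bbabbd$b


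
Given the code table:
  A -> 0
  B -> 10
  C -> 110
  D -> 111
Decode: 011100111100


Decoding:
0 -> A
111 -> D
0 -> A
0 -> A
111 -> D
10 -> B
0 -> A


Result: ADAADBA


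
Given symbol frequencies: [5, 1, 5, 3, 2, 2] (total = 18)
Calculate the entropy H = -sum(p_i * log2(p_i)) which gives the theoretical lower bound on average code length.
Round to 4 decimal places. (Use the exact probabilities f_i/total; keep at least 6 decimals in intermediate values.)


Per-symbol terms -p_i * log2(p_i) with p_i = f_i/18:
  p = 5/18 = 0.277778: log2(p) = -1.847997, -p*log2(p) = 0.513332
  p = 1/18 = 0.055556: log2(p) = -4.169925, -p*log2(p) = 0.231663
  p = 5/18 = 0.277778: log2(p) = -1.847997, -p*log2(p) = 0.513332
  p = 3/18 = 0.166667: log2(p) = -2.584963, -p*log2(p) = 0.430827
  p = 2/18 = 0.111111: log2(p) = -3.169925, -p*log2(p) = 0.352214
  p = 2/18 = 0.111111: log2(p) = -3.169925, -p*log2(p) = 0.352214
H = 0.513332 + 0.231663 + 0.513332 + 0.430827 + 0.352214 + 0.352214 = 2.393582

H = 2.3936 bits/symbol


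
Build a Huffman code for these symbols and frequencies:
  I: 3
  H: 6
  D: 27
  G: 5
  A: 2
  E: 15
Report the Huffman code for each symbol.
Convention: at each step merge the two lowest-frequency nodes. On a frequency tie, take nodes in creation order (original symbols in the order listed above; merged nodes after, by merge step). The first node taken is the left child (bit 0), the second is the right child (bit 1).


Huffman tree construction:
Step 1: Merge A(2) + I(3) = 5
Step 2: Merge G(5) + (A+I)(5) = 10
Step 3: Merge H(6) + (G+(A+I))(10) = 16
Step 4: Merge E(15) + (H+(G+(A+I)))(16) = 31
Step 5: Merge D(27) + (E+(H+(G+(A+I))))(31) = 58
Read each symbol's code off the tree from the root (left child = 0, right child = 1).

Codes:
  I: 11111 (length 5)
  H: 110 (length 3)
  D: 0 (length 1)
  G: 1110 (length 4)
  A: 11110 (length 5)
  E: 10 (length 2)
Average code length: 120/58 = 2.0690 bits/symbol
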